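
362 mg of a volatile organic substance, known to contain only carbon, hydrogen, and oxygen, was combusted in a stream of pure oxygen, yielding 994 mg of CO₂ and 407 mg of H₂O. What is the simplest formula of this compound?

C8H16O

mol C = 0.994 g CO₂ ÷ 44.009 g/mol = 0.02259 mol
mol H = 2 × 0.407 g H₂O ÷ 18.015 g/mol = 0.04518 mol
mass O = 0.362 − (0.2713 + 0.04555) = 0.04517 g → mol O = 0.04517 ÷ 15.999 = 0.002823 mol
Divide by the smallest (0.002823 mol): C 8.000, H 16.004, O 1.000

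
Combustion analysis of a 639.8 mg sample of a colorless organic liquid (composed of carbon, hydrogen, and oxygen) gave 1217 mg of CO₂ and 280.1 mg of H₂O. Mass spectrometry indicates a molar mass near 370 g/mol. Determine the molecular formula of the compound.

C16H18O10

mol C = 1.217 g CO₂ ÷ 44.009 g/mol = 0.027653 mol
mol H = 2 × 0.2801 g H₂O ÷ 18.015 g/mol = 0.031096 mol
mass O = 0.6398 − (0.33215 + 0.031345) = 0.27631 g → mol O = 0.27631 ÷ 15.999 = 0.017270 mol
Divide by the smallest (0.017270 mol): C 1.601, H 1.801, O 1.000
Multiplying each by 5 gives whole numbers: C 8.01, H 9.00, O 5.00
Empirical formula: C8H9O5
Empirical-formula mass = 185.16 g/mol; 370 ÷ 185.16 ≈ 2, so the molecular formula is C16H18O10.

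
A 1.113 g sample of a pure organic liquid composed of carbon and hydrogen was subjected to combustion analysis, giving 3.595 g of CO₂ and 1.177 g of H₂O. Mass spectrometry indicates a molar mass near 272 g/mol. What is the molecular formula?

mol C = 3.595 g CO₂ ÷ 44.009 g/mol = 0.081688 mol
mol H = 2 × 1.177 g H₂O ÷ 18.015 g/mol = 0.13067 mol
Divide by the smallest (0.081688 mol): C 1.000, H 1.600
Multiplying each by 5 gives whole numbers: C 5.00, H 8.00
Empirical formula: C5H8
Empirical-formula mass = 68.12 g/mol; 272 ÷ 68.12 ≈ 4, so the molecular formula is C20H32.

C20H32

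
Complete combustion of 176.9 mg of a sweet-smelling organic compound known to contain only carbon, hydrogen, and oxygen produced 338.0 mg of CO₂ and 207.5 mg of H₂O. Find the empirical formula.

C2H6O

mol C = 0.3380 g CO₂ ÷ 44.009 g/mol = 0.0076802 mol
mol H = 2 × 0.2075 g H₂O ÷ 18.015 g/mol = 0.023036 mol
mass O = 0.1769 − (0.092247 + 0.023221) = 0.061432 g → mol O = 0.061432 ÷ 15.999 = 0.0038397 mol
Divide by the smallest (0.0038397 mol): C 2.000, H 5.999, O 1.000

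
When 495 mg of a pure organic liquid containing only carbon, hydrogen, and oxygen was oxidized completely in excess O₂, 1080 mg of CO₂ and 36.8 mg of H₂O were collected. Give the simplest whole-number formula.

mol C = 1.08 g CO₂ ÷ 44.009 g/mol = 0.02454 mol
mol H = 2 × 0.0368 g H₂O ÷ 18.015 g/mol = 0.004085 mol
mass O = 0.495 − (0.2948 + 0.004118) = 0.1961 g → mol O = 0.1961 ÷ 15.999 = 0.01226 mol
Divide by the smallest (0.004085 mol): C 6.007, H 1.000, O 3.001

C6HO3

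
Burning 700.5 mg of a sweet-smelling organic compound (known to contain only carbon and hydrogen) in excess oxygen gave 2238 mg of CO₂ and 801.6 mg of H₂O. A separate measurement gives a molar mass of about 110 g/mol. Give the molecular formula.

C8H14

mol C = 2.238 g CO₂ ÷ 44.009 g/mol = 0.050853 mol
mol H = 2 × 0.8016 g H₂O ÷ 18.015 g/mol = 0.088993 mol
Divide by the smallest (0.050853 mol): C 1.000, H 1.750
Multiplying each by 4 gives whole numbers: C 4.00, H 7.00
Empirical formula: C4H7
Empirical-formula mass = 55.10 g/mol; 110 ÷ 55.10 ≈ 2, so the molecular formula is C8H14.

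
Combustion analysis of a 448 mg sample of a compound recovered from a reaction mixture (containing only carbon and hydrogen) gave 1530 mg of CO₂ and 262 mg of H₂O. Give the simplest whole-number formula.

C6H5

mol C = 1.53 g CO₂ ÷ 44.009 g/mol = 0.03477 mol
mol H = 2 × 0.262 g H₂O ÷ 18.015 g/mol = 0.02909 mol
Divide by the smallest (0.02909 mol): C 1.195, H 1.000
Multiplying each by 5 gives whole numbers: C 5.98, H 5.00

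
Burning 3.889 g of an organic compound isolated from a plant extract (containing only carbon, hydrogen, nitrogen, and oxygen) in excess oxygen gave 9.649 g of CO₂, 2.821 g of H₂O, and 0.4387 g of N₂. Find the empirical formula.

C7H10NO

mol C = 9.649 g CO₂ ÷ 44.009 g/mol = 0.21925 mol
mol H = 2 × 2.821 g H₂O ÷ 18.015 g/mol = 0.31318 mol
mol N = 2 × 0.4387 g N₂ ÷ 28.014 g/mol = 0.031320 mol
mass O = 3.889 − (2.6334 + 0.31569 + 0.43870) = 0.50119 g → mol O = 0.50119 ÷ 15.999 = 0.031326 mol
Divide by the smallest (0.031320 mol): C 7.000, H 9.999, N 1.000, O 1.000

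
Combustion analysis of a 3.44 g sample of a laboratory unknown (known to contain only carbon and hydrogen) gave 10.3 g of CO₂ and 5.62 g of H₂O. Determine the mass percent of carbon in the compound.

mol C = 10.3 g CO₂ ÷ 44.009 g/mol = 0.2340 mol
mol H = 2 × 5.62 g H₂O ÷ 18.015 g/mol = 0.6239 mol
mass % C = 2.811 g ÷ 3.44 g × 100%

81.7%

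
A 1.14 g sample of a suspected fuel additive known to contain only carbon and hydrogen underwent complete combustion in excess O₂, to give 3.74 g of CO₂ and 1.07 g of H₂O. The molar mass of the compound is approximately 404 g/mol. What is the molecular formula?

C30H42

mol C = 3.74 g CO₂ ÷ 44.009 g/mol = 0.08498 mol
mol H = 2 × 1.07 g H₂O ÷ 18.015 g/mol = 0.1188 mol
Divide by the smallest (0.08498 mol): C 1.000, H 1.398
Multiplying each by 5 gives whole numbers: C 5.00, H 6.99
Empirical formula: C5H7
Empirical-formula mass = 67.11 g/mol; 404 ÷ 67.11 ≈ 6, so the molecular formula is C30H42.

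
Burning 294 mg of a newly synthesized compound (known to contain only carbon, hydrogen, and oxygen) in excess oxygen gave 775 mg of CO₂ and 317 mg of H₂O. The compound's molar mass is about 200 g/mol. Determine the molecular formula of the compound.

C12H24O2

mol C = 0.775 g CO₂ ÷ 44.009 g/mol = 0.01761 mol
mol H = 2 × 0.317 g H₂O ÷ 18.015 g/mol = 0.03519 mol
mass O = 0.294 − (0.2115 + 0.03547) = 0.04701 g → mol O = 0.04701 ÷ 15.999 = 0.002938 mol
Divide by the smallest (0.002938 mol): C 5.993, H 11.977, O 1.000
Empirical formula: C6H12O
Empirical-formula mass = 100.16 g/mol; 200 ÷ 100.16 ≈ 2, so the molecular formula is C12H24O2.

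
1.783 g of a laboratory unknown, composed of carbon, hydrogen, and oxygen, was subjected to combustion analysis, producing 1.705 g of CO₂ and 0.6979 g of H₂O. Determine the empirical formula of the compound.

CH2O2

mol C = 1.705 g CO₂ ÷ 44.009 g/mol = 0.038742 mol
mol H = 2 × 0.6979 g H₂O ÷ 18.015 g/mol = 0.077480 mol
mass O = 1.783 − (0.46533 + 0.078100) = 1.2396 g → mol O = 1.2396 ÷ 15.999 = 0.077478 mol
Divide by the smallest (0.038742 mol): C 1.000, H 2.000, O 2.000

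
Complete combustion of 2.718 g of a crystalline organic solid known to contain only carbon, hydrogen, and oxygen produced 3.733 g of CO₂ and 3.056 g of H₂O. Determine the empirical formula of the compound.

mol C = 3.733 g CO₂ ÷ 44.009 g/mol = 0.084824 mol
mol H = 2 × 3.056 g H₂O ÷ 18.015 g/mol = 0.33927 mol
mass O = 2.718 − (1.0188 + 0.34199) = 1.3572 g → mol O = 1.3572 ÷ 15.999 = 0.084830 mol
Divide by the smallest (0.084824 mol): C 1.000, H 4.000, O 1.000

CH4O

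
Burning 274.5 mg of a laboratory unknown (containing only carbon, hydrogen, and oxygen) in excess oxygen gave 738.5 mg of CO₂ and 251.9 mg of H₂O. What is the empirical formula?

mol C = 0.7385 g CO₂ ÷ 44.009 g/mol = 0.016781 mol
mol H = 2 × 0.2519 g H₂O ÷ 18.015 g/mol = 0.027966 mol
mass O = 0.2745 − (0.20155 + 0.028189) = 0.044758 g → mol O = 0.044758 ÷ 15.999 = 0.0027976 mol
Divide by the smallest (0.0027976 mol): C 5.998, H 9.996, O 1.000

C6H10O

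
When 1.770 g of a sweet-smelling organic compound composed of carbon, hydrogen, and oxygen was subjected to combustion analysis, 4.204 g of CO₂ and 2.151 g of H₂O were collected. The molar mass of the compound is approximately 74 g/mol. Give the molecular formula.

C4H10O

mol C = 4.204 g CO₂ ÷ 44.009 g/mol = 0.095526 mol
mol H = 2 × 2.151 g H₂O ÷ 18.015 g/mol = 0.23880 mol
mass O = 1.770 − (1.1474 + 0.24071) = 0.38193 g → mol O = 0.38193 ÷ 15.999 = 0.023872 mol
Divide by the smallest (0.023872 mol): C 4.002, H 10.003, O 1.000
Empirical formula: C4H10O
Empirical-formula mass = 74.12 g/mol; 74 ÷ 74.12 ≈ 1, so the molecular formula is C4H10O.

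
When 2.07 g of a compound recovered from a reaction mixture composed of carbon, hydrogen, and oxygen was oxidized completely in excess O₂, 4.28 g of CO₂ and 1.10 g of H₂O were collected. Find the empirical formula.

mol C = 4.28 g CO₂ ÷ 44.009 g/mol = 0.09725 mol
mol H = 2 × 1.10 g H₂O ÷ 18.015 g/mol = 0.1221 mol
mass O = 2.07 − (1.168 + 0.1231) = 0.7788 g → mol O = 0.7788 ÷ 15.999 = 0.04868 mol
Divide by the smallest (0.04868 mol): C 1.998, H 2.509, O 1.000
Multiplying each by 2 gives whole numbers: C 4.00, H 5.02, O 2.00

C4H5O2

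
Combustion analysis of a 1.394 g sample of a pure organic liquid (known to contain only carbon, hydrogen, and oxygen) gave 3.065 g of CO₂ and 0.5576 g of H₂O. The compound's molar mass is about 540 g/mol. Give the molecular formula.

mol C = 3.065 g CO₂ ÷ 44.009 g/mol = 0.069645 mol
mol H = 2 × 0.5576 g H₂O ÷ 18.015 g/mol = 0.061904 mol
mass O = 1.394 − (0.83650 + 0.062399) = 0.49510 g → mol O = 0.49510 ÷ 15.999 = 0.030945 mol
Divide by the smallest (0.030945 mol): C 2.251, H 2.000, O 1.000
Multiplying each by 4 gives whole numbers: C 9.00, H 8.00, O 4.00
Empirical formula: C9H8O4
Empirical-formula mass = 180.16 g/mol; 540 ÷ 180.16 ≈ 3, so the molecular formula is C27H24O12.

C27H24O12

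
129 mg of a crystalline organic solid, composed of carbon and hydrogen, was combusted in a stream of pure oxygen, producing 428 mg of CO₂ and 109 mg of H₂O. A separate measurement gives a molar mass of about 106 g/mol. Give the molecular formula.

C8H10

mol C = 0.428 g CO₂ ÷ 44.009 g/mol = 0.009725 mol
mol H = 2 × 0.109 g H₂O ÷ 18.015 g/mol = 0.01210 mol
Divide by the smallest (0.009725 mol): C 1.000, H 1.244
Multiplying each by 4 gives whole numbers: C 4.00, H 4.98
Empirical formula: C4H5
Empirical-formula mass = 53.08 g/mol; 106 ÷ 53.08 ≈ 2, so the molecular formula is C8H10.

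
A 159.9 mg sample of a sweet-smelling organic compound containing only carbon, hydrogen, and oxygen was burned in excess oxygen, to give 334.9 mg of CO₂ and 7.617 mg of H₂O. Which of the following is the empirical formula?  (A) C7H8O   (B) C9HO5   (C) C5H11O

mol C = 0.3349 g CO₂ ÷ 44.009 g/mol = 0.0076098 mol
mol H = 2 × 0.007617 g H₂O ÷ 18.015 g/mol = 0.00084563 mol
mass O = 0.1599 − (0.091401 + 0.00085239) = 0.067646 g → mol O = 0.067646 ÷ 15.999 = 0.0042282 mol
Divide by the smallest (0.00084563 mol): C 8.999, H 1.000, O 5.000

(B) C9HO5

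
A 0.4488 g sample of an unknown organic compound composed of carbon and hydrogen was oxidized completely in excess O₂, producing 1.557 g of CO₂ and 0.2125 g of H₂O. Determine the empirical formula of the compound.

C3H2

mol C = 1.557 g CO₂ ÷ 44.009 g/mol = 0.035379 mol
mol H = 2 × 0.2125 g H₂O ÷ 18.015 g/mol = 0.023591 mol
Divide by the smallest (0.023591 mol): C 1.500, H 1.000
Multiplying each by 2 gives whole numbers: C 3.00, H 2.00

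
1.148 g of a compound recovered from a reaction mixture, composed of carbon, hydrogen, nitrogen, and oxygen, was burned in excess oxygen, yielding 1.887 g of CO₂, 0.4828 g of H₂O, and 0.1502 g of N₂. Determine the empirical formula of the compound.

mol C = 1.887 g CO₂ ÷ 44.009 g/mol = 0.042878 mol
mol H = 2 × 0.4828 g H₂O ÷ 18.015 g/mol = 0.053600 mol
mol N = 2 × 0.1502 g N₂ ÷ 28.014 g/mol = 0.010723 mol
mass O = 1.148 − (0.51500 + 0.054029 + 0.15020) = 0.42877 g → mol O = 0.42877 ÷ 15.999 = 0.026800 mol
Divide by the smallest (0.010723 mol): C 3.999, H 4.998, N 1.000, O 2.499
Multiplying each by 2 gives whole numbers: C 8.00, H 10.00, N 2.00, O 5.00

C8H10N2O5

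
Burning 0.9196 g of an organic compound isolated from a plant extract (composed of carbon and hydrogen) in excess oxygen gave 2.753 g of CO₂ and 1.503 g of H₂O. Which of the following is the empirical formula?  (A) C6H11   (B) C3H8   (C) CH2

mol C = 2.753 g CO₂ ÷ 44.009 g/mol = 0.062555 mol
mol H = 2 × 1.503 g H₂O ÷ 18.015 g/mol = 0.16686 mol
Divide by the smallest (0.062555 mol): C 1.000, H 2.667
Multiplying each by 3 gives whole numbers: C 3.00, H 8.00

(B) C3H8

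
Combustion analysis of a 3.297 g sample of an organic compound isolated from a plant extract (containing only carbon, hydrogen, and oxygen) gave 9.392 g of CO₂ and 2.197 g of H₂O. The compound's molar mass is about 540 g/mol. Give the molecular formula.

C35H40O5

mol C = 9.392 g CO₂ ÷ 44.009 g/mol = 0.21341 mol
mol H = 2 × 2.197 g H₂O ÷ 18.015 g/mol = 0.24391 mol
mass O = 3.297 − (2.5633 + 0.24586) = 0.48786 g → mol O = 0.48786 ÷ 15.999 = 0.030493 mol
Divide by the smallest (0.030493 mol): C 6.999, H 7.999, O 1.000
Empirical formula: C7H8O
Empirical-formula mass = 108.14 g/mol; 540 ÷ 108.14 ≈ 5, so the molecular formula is C35H40O5.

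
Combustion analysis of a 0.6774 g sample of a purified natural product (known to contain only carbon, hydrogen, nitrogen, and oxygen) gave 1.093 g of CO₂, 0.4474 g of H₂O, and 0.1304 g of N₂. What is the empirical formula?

mol C = 1.093 g CO₂ ÷ 44.009 g/mol = 0.024836 mol
mol H = 2 × 0.4474 g H₂O ÷ 18.015 g/mol = 0.049670 mol
mol N = 2 × 0.1304 g N₂ ÷ 28.014 g/mol = 0.0093096 mol
mass O = 0.6774 − (0.29830 + 0.050067 + 0.13040) = 0.19863 g → mol O = 0.19863 ÷ 15.999 = 0.012415 mol
Divide by the smallest (0.0093096 mol): C 2.668, H 5.335, N 1.000, O 1.334
Multiplying each by 3 gives whole numbers: C 8.00, H 16.01, N 3.00, O 4.00

C8H16N3O4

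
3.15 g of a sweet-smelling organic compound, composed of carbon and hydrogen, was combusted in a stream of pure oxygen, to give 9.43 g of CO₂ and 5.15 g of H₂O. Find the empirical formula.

C3H8

mol C = 9.43 g CO₂ ÷ 44.009 g/mol = 0.2143 mol
mol H = 2 × 5.15 g H₂O ÷ 18.015 g/mol = 0.5717 mol
Divide by the smallest (0.2143 mol): C 1.000, H 2.668
Multiplying each by 3 gives whole numbers: C 3.00, H 8.00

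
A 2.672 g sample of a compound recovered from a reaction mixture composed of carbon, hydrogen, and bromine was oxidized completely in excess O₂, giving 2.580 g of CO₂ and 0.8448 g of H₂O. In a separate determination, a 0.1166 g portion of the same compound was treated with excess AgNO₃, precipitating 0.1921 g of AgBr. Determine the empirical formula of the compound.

mol C = 2.580 g CO₂ ÷ 44.009 g/mol = 0.058624 mol
mol H = 2 × 0.8448 g H₂O ÷ 18.015 g/mol = 0.093789 mol
From the AgBr data: mol Br per gram of compound = (0.1921 ÷ 187.772) ÷ 0.1166 = 0.0087740 mol/g, so in the 2.672 g combustion sample mol Br = 0.023444 mol
Divide by the smallest (0.023444 mol): C 2.501, H 4.001, Br 1.000
Multiplying each by 2 gives whole numbers: C 5.00, H 8.00, Br 2.00

C5H8Br2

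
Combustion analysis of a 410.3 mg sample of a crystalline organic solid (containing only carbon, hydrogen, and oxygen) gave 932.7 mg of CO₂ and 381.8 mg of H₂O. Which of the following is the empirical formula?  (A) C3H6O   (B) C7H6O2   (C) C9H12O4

(A) C3H6O

mol C = 0.9327 g CO₂ ÷ 44.009 g/mol = 0.021193 mol
mol H = 2 × 0.3818 g H₂O ÷ 18.015 g/mol = 0.042387 mol
mass O = 0.4103 − (0.25455 + 0.042726) = 0.11302 g → mol O = 0.11302 ÷ 15.999 = 0.0070642 mol
Divide by the smallest (0.0070642 mol): C 3.000, H 6.000, O 1.000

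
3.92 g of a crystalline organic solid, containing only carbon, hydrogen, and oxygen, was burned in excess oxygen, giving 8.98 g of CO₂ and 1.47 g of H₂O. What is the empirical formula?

mol C = 8.98 g CO₂ ÷ 44.009 g/mol = 0.2040 mol
mol H = 2 × 1.47 g H₂O ÷ 18.015 g/mol = 0.1632 mol
mass O = 3.92 − (2.451 + 0.1645) = 1.305 g → mol O = 1.305 ÷ 15.999 = 0.08155 mol
Divide by the smallest (0.08155 mol): C 2.502, H 2.001, O 1.000
Multiplying each by 2 gives whole numbers: C 5.00, H 4.00, O 2.00

C5H4O2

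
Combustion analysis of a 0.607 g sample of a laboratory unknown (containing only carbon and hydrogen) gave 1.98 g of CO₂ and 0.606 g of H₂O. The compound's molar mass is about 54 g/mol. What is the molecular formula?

C4H6

mol C = 1.98 g CO₂ ÷ 44.009 g/mol = 0.04499 mol
mol H = 2 × 0.606 g H₂O ÷ 18.015 g/mol = 0.06728 mol
Divide by the smallest (0.04499 mol): C 1.000, H 1.495
Multiplying each by 2 gives whole numbers: C 2.00, H 2.99
Empirical formula: C2H3
Empirical-formula mass = 27.05 g/mol; 54 ÷ 27.05 ≈ 2, so the molecular formula is C4H6.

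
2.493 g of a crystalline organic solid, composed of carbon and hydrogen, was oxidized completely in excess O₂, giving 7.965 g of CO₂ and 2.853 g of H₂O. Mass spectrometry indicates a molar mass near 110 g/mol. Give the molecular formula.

C8H14

mol C = 7.965 g CO₂ ÷ 44.009 g/mol = 0.18099 mol
mol H = 2 × 2.853 g H₂O ÷ 18.015 g/mol = 0.31674 mol
Divide by the smallest (0.18099 mol): C 1.000, H 1.750
Multiplying each by 4 gives whole numbers: C 4.00, H 7.00
Empirical formula: C4H7
Empirical-formula mass = 55.10 g/mol; 110 ÷ 55.10 ≈ 2, so the molecular formula is C8H14.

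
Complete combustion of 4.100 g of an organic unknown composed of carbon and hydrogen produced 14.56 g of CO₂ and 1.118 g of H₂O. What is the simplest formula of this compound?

C8H3

mol C = 14.56 g CO₂ ÷ 44.009 g/mol = 0.33084 mol
mol H = 2 × 1.118 g H₂O ÷ 18.015 g/mol = 0.12412 mol
Divide by the smallest (0.12412 mol): C 2.666, H 1.000
Multiplying each by 3 gives whole numbers: C 8.00, H 3.00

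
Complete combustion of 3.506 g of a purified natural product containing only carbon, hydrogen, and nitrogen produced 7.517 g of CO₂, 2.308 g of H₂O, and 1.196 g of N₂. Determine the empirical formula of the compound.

C2H3N

mol C = 7.517 g CO₂ ÷ 44.009 g/mol = 0.17081 mol
mol H = 2 × 2.308 g H₂O ÷ 18.015 g/mol = 0.25623 mol
mol N = 2 × 1.196 g N₂ ÷ 28.014 g/mol = 0.085386 mol
Divide by the smallest (0.085386 mol): C 2.000, H 3.001, N 1.000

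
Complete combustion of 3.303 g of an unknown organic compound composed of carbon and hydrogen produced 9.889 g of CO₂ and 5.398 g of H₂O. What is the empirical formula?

C3H8

mol C = 9.889 g CO₂ ÷ 44.009 g/mol = 0.22470 mol
mol H = 2 × 5.398 g H₂O ÷ 18.015 g/mol = 0.59928 mol
Divide by the smallest (0.22470 mol): C 1.000, H 2.667
Multiplying each by 3 gives whole numbers: C 3.00, H 8.00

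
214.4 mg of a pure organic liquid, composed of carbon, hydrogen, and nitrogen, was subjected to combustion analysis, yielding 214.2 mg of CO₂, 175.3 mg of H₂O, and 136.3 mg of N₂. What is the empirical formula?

CH4N2

mol C = 0.2142 g CO₂ ÷ 44.009 g/mol = 0.0048672 mol
mol H = 2 × 0.1753 g H₂O ÷ 18.015 g/mol = 0.019462 mol
mol N = 2 × 0.1363 g N₂ ÷ 28.014 g/mol = 0.0097308 mol
Divide by the smallest (0.0048672 mol): C 1.000, H 3.999, N 1.999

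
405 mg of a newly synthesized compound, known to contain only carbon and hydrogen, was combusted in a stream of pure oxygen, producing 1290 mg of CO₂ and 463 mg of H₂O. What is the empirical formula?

C4H7

mol C = 1.29 g CO₂ ÷ 44.009 g/mol = 0.02931 mol
mol H = 2 × 0.463 g H₂O ÷ 18.015 g/mol = 0.05140 mol
Divide by the smallest (0.02931 mol): C 1.000, H 1.754
Multiplying each by 4 gives whole numbers: C 4.00, H 7.01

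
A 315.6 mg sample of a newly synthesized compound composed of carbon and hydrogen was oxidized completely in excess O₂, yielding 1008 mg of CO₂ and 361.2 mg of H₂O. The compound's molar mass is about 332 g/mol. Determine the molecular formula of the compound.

C24H42

mol C = 1.008 g CO₂ ÷ 44.009 g/mol = 0.022904 mol
mol H = 2 × 0.3612 g H₂O ÷ 18.015 g/mol = 0.040100 mol
Divide by the smallest (0.022904 mol): C 1.000, H 1.751
Multiplying each by 4 gives whole numbers: C 4.00, H 7.00
Empirical formula: C4H7
Empirical-formula mass = 55.10 g/mol; 332 ÷ 55.10 ≈ 6, so the molecular formula is C24H42.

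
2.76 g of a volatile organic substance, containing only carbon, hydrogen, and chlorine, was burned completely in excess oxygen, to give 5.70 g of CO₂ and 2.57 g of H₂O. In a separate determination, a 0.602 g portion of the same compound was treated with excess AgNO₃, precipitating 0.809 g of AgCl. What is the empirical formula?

C5H11Cl

mol C = 5.70 g CO₂ ÷ 44.009 g/mol = 0.1295 mol
mol H = 2 × 2.57 g H₂O ÷ 18.015 g/mol = 0.2853 mol
From the AgCl data: mol Cl per gram of compound = (0.809 ÷ 143.318) ÷ 0.602 = 0.009377 mol/g, so in the 2.76 g combustion sample mol Cl = 0.02588 mol
Divide by the smallest (0.02588 mol): C 5.005, H 11.025, Cl 1.000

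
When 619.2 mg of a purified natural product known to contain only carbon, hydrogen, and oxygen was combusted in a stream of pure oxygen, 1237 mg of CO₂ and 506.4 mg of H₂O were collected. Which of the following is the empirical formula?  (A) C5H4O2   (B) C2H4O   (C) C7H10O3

mol C = 1.237 g CO₂ ÷ 44.009 g/mol = 0.028108 mol
mol H = 2 × 0.5064 g H₂O ÷ 18.015 g/mol = 0.056220 mol
mass O = 0.6192 − (0.33760 + 0.056670) = 0.22493 g → mol O = 0.22493 ÷ 15.999 = 0.014059 mol
Divide by the smallest (0.014059 mol): C 1.999, H 3.999, O 1.000

(B) C2H4O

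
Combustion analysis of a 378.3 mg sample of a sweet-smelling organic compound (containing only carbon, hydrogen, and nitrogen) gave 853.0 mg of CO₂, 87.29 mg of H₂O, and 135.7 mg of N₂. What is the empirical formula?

C2HN

mol C = 0.8530 g CO₂ ÷ 44.009 g/mol = 0.019382 mol
mol H = 2 × 0.08729 g H₂O ÷ 18.015 g/mol = 0.0096908 mol
mol N = 2 × 0.1357 g N₂ ÷ 28.014 g/mol = 0.0096880 mol
Divide by the smallest (0.0096880 mol): C 2.001, H 1.000, N 1.000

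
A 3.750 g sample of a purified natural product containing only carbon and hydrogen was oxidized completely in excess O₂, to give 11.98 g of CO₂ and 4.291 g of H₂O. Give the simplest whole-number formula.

C4H7

mol C = 11.98 g CO₂ ÷ 44.009 g/mol = 0.27222 mol
mol H = 2 × 4.291 g H₂O ÷ 18.015 g/mol = 0.47638 mol
Divide by the smallest (0.27222 mol): C 1.000, H 1.750
Multiplying each by 4 gives whole numbers: C 4.00, H 7.00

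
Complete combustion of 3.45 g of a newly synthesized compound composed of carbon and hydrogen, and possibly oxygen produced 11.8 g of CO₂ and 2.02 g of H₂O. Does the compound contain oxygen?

no

mol C = 11.8 g CO₂ ÷ 44.009 g/mol = 0.2681 mol
mol H = 2 × 2.02 g H₂O ÷ 18.015 g/mol = 0.2243 mol
C and H together account for 3.447 g — essentially the entire 3.45 g sample — so the compound contains no oxygen.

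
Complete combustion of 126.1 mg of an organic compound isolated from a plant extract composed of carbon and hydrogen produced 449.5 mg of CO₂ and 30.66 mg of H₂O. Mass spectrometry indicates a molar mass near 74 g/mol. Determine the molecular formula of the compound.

C6H2

mol C = 0.4495 g CO₂ ÷ 44.009 g/mol = 0.010214 mol
mol H = 2 × 0.03066 g H₂O ÷ 18.015 g/mol = 0.0034038 mol
Divide by the smallest (0.0034038 mol): C 3.001, H 1.000
Empirical formula: C3H
Empirical-formula mass = 37.04 g/mol; 74 ÷ 37.04 ≈ 2, so the molecular formula is C6H2.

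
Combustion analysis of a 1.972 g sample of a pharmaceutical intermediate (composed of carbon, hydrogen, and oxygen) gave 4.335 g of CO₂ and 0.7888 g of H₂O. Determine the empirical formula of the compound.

C9H8O4

mol C = 4.335 g CO₂ ÷ 44.009 g/mol = 0.098503 mol
mol H = 2 × 0.7888 g H₂O ÷ 18.015 g/mol = 0.087571 mol
mass O = 1.972 − (1.1831 + 0.088272) = 0.70061 g → mol O = 0.70061 ÷ 15.999 = 0.043791 mol
Divide by the smallest (0.043791 mol): C 2.249, H 2.000, O 1.000
Multiplying each by 4 gives whole numbers: C 9.00, H 8.00, O 4.00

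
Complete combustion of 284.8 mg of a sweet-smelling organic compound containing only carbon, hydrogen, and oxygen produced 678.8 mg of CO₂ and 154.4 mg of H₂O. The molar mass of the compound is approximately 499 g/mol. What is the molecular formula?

mol C = 0.6788 g CO₂ ÷ 44.009 g/mol = 0.015424 mol
mol H = 2 × 0.1544 g H₂O ÷ 18.015 g/mol = 0.017141 mol
mass O = 0.2848 − (0.18526 + 0.017278) = 0.082263 g → mol O = 0.082263 ÷ 15.999 = 0.0051417 mol
Divide by the smallest (0.0051417 mol): C 3.000, H 3.334, O 1.000
Multiplying each by 3 gives whole numbers: C 9.00, H 10.00, O 3.00
Empirical formula: C9H10O3
Empirical-formula mass = 166.18 g/mol; 499 ÷ 166.18 ≈ 3, so the molecular formula is C27H30O9.

C27H30O9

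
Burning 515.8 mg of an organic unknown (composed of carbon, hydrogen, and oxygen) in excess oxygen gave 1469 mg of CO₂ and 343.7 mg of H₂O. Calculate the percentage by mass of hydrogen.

mol C = 1.469 g CO₂ ÷ 44.009 g/mol = 0.033380 mol
mol H = 2 × 0.3437 g H₂O ÷ 18.015 g/mol = 0.038157 mol
mass O = 0.5158 − (0.40092 + 0.038462) = 0.076416 g → mol O = 0.076416 ÷ 15.999 = 0.0047763 mol
mass % H = 0.038462 g ÷ 0.5158 g × 100%

7.46%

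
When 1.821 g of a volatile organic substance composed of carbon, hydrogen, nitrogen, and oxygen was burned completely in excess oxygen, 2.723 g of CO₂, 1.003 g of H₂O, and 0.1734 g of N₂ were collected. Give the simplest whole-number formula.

C5H9NO4

mol C = 2.723 g CO₂ ÷ 44.009 g/mol = 0.061874 mol
mol H = 2 × 1.003 g H₂O ÷ 18.015 g/mol = 0.11135 mol
mol N = 2 × 0.1734 g N₂ ÷ 28.014 g/mol = 0.012380 mol
mass O = 1.821 − (0.74317 + 0.11224 + 0.17340) = 0.79219 g → mol O = 0.79219 ÷ 15.999 = 0.049515 mol
Divide by the smallest (0.012380 mol): C 4.998, H 8.995, N 1.000, O 4.000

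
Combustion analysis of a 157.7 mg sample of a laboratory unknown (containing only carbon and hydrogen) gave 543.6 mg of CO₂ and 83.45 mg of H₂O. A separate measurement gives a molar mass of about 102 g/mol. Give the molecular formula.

mol C = 0.5436 g CO₂ ÷ 44.009 g/mol = 0.012352 mol
mol H = 2 × 0.08345 g H₂O ÷ 18.015 g/mol = 0.0092645 mol
Divide by the smallest (0.0092645 mol): C 1.333, H 1.000
Multiplying each by 3 gives whole numbers: C 4.00, H 3.00
Empirical formula: C4H3
Empirical-formula mass = 51.07 g/mol; 102 ÷ 51.07 ≈ 2, so the molecular formula is C8H6.

C8H6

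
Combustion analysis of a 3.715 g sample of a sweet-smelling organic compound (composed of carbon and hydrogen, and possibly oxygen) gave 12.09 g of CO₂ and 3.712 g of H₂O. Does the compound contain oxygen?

mol C = 12.09 g CO₂ ÷ 44.009 g/mol = 0.27472 mol
mol H = 2 × 3.712 g H₂O ÷ 18.015 g/mol = 0.41210 mol
C and H together account for 3.7150 g — essentially the entire 3.715 g sample — so the compound contains no oxygen.

no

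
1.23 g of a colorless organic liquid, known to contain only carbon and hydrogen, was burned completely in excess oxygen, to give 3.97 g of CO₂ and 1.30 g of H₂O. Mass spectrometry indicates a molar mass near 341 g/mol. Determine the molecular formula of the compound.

C25H40

mol C = 3.97 g CO₂ ÷ 44.009 g/mol = 0.09021 mol
mol H = 2 × 1.30 g H₂O ÷ 18.015 g/mol = 0.1443 mol
Divide by the smallest (0.09021 mol): C 1.000, H 1.600
Multiplying each by 5 gives whole numbers: C 5.00, H 8.00
Empirical formula: C5H8
Empirical-formula mass = 68.12 g/mol; 341 ÷ 68.12 ≈ 5, so the molecular formula is C25H40.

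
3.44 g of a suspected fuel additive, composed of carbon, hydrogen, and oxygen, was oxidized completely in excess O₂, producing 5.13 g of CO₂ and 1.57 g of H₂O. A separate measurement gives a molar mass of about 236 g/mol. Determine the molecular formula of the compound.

C8H12O8

mol C = 5.13 g CO₂ ÷ 44.009 g/mol = 0.1166 mol
mol H = 2 × 1.57 g H₂O ÷ 18.015 g/mol = 0.1743 mol
mass O = 3.44 − (1.400 + 0.1757) = 1.864 g → mol O = 1.864 ÷ 15.999 = 0.1165 mol
Divide by the smallest (0.1165 mol): C 1.000, H 1.496, O 1.000
Multiplying each by 2 gives whole numbers: C 2.00, H 2.99, O 2.00
Empirical formula: C2H3O2
Empirical-formula mass = 59.04 g/mol; 236 ÷ 59.04 ≈ 4, so the molecular formula is C8H12O8.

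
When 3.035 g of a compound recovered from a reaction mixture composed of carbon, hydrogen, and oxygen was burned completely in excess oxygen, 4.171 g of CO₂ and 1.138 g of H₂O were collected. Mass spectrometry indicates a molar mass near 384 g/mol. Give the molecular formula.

C12H16O14

mol C = 4.171 g CO₂ ÷ 44.009 g/mol = 0.094776 mol
mol H = 2 × 1.138 g H₂O ÷ 18.015 g/mol = 0.12634 mol
mass O = 3.035 − (1.1384 + 0.12735) = 1.7693 g → mol O = 1.7693 ÷ 15.999 = 0.11059 mol
Divide by the smallest (0.094776 mol): C 1.000, H 1.333, O 1.167
Multiplying each by 6 gives whole numbers: C 6.00, H 8.00, O 7.00
Empirical formula: C6H8O7
Empirical-formula mass = 192.12 g/mol; 384 ÷ 192.12 ≈ 2, so the molecular formula is C12H16O14.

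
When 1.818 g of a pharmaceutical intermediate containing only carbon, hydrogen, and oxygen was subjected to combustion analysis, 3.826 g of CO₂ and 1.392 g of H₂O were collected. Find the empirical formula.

C9H16O4

mol C = 3.826 g CO₂ ÷ 44.009 g/mol = 0.086937 mol
mol H = 2 × 1.392 g H₂O ÷ 18.015 g/mol = 0.15454 mol
mass O = 1.818 − (1.0442 + 0.15577) = 0.61803 g → mol O = 0.61803 ÷ 15.999 = 0.038629 mol
Divide by the smallest (0.038629 mol): C 2.251, H 4.001, O 1.000
Multiplying each by 4 gives whole numbers: C 9.00, H 16.00, O 4.00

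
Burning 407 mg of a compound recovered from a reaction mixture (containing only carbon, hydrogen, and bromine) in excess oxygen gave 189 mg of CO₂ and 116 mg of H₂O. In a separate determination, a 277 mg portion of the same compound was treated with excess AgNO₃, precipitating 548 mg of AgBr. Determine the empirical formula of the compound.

CH3Br

mol C = 0.189 g CO₂ ÷ 44.009 g/mol = 0.004295 mol
mol H = 2 × 0.116 g H₂O ÷ 18.015 g/mol = 0.01288 mol
From the AgBr data: mol Br per gram of compound = (0.548 ÷ 187.772) ÷ 0.277 = 0.01054 mol/g, so in the 0.407 g combustion sample mol Br = 0.004288 mol
Divide by the smallest (0.004288 mol): C 1.002, H 3.003, Br 1.000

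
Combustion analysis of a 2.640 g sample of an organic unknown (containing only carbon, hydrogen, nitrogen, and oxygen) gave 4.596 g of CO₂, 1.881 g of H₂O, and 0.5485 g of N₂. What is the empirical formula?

mol C = 4.596 g CO₂ ÷ 44.009 g/mol = 0.10443 mol
mol H = 2 × 1.881 g H₂O ÷ 18.015 g/mol = 0.20883 mol
mol N = 2 × 0.5485 g N₂ ÷ 28.014 g/mol = 0.039159 mol
mass O = 2.640 − (1.2543 + 0.21050 + 0.54850) = 0.62666 g → mol O = 0.62666 ÷ 15.999 = 0.039168 mol
Divide by the smallest (0.039159 mol): C 2.667, H 5.333, N 1.000, O 1.000
Multiplying each by 3 gives whole numbers: C 8.00, H 16.00, N 3.00, O 3.00

C8H16N3O3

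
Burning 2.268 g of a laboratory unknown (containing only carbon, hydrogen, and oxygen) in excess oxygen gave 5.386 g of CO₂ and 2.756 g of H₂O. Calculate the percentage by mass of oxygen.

mol C = 5.386 g CO₂ ÷ 44.009 g/mol = 0.12238 mol
mol H = 2 × 2.756 g H₂O ÷ 18.015 g/mol = 0.30597 mol
mass O = 2.268 − (1.4700 + 0.30841) = 0.48963 g → mol O = 0.48963 ÷ 15.999 = 0.030604 mol
mass % O = 0.48963 g ÷ 2.268 g × 100%

21.59%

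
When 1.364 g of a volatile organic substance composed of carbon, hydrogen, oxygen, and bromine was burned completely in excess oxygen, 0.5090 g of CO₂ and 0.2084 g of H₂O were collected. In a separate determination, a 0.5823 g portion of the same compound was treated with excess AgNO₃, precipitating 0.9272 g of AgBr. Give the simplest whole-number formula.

C2H4Br2O3

mol C = 0.5090 g CO₂ ÷ 44.009 g/mol = 0.011566 mol
mol H = 2 × 0.2084 g H₂O ÷ 18.015 g/mol = 0.023136 mol
From the AgBr data: mol Br per gram of compound = (0.9272 ÷ 187.772) ÷ 0.5823 = 0.0084800 mol/g, so in the 1.364 g combustion sample mol Br = 0.011567 mol
mass O = 1.364 − (0.13892 + 0.023321 + 0.92423) = 0.27753 g → mol O = 0.27753 ÷ 15.999 = 0.017347 mol
Divide by the smallest (0.011566 mol): C 1.000, H 2.000, Br 1.000, O 1.500
Multiplying each by 2 gives whole numbers: C 2.00, H 4.00, Br 2.00, O 3.00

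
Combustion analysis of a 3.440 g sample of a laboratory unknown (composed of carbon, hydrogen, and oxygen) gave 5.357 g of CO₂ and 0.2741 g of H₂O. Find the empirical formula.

C4HO4

mol C = 5.357 g CO₂ ÷ 44.009 g/mol = 0.12173 mol
mol H = 2 × 0.2741 g H₂O ÷ 18.015 g/mol = 0.030430 mol
mass O = 3.440 − (1.4620 + 0.030674) = 1.9473 g → mol O = 1.9473 ÷ 15.999 = 0.12171 mol
Divide by the smallest (0.030430 mol): C 4.000, H 1.000, O 4.000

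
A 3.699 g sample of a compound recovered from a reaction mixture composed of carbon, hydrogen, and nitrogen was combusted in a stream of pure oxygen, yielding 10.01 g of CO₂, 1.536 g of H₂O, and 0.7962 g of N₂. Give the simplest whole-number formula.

C4H3N

mol C = 10.01 g CO₂ ÷ 44.009 g/mol = 0.22745 mol
mol H = 2 × 1.536 g H₂O ÷ 18.015 g/mol = 0.17052 mol
mol N = 2 × 0.7962 g N₂ ÷ 28.014 g/mol = 0.056843 mol
Divide by the smallest (0.056843 mol): C 4.001, H 3.000, N 1.000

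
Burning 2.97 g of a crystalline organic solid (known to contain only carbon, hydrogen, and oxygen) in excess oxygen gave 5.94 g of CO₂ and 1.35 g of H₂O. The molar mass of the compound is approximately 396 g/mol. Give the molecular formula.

C18H20O10

mol C = 5.94 g CO₂ ÷ 44.009 g/mol = 0.1350 mol
mol H = 2 × 1.35 g H₂O ÷ 18.015 g/mol = 0.1499 mol
mass O = 2.97 − (1.621 + 0.1511) = 1.198 g → mol O = 1.198 ÷ 15.999 = 0.07487 mol
Divide by the smallest (0.07487 mol): C 1.803, H 2.002, O 1.000
Multiplying each by 5 gives whole numbers: C 9.01, H 10.01, O 5.00
Empirical formula: C9H10O5
Empirical-formula mass = 198.17 g/mol; 396 ÷ 198.17 ≈ 2, so the molecular formula is C18H20O10.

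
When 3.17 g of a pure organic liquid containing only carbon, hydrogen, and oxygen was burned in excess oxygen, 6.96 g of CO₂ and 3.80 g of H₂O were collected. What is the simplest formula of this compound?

C3H8O

mol C = 6.96 g CO₂ ÷ 44.009 g/mol = 0.1581 mol
mol H = 2 × 3.80 g H₂O ÷ 18.015 g/mol = 0.4219 mol
mass O = 3.17 − (1.900 + 0.4252) = 0.8452 g → mol O = 0.8452 ÷ 15.999 = 0.05283 mol
Divide by the smallest (0.05283 mol): C 2.994, H 7.985, O 1.000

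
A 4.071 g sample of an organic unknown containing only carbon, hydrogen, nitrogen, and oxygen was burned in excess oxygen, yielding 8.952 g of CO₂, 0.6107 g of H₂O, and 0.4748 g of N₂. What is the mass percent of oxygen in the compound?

26.64%

mol C = 8.952 g CO₂ ÷ 44.009 g/mol = 0.20341 mol
mol H = 2 × 0.6107 g H₂O ÷ 18.015 g/mol = 0.067799 mol
mol N = 2 × 0.4748 g N₂ ÷ 28.014 g/mol = 0.033897 mol
mass O = 4.071 − (2.4432 + 0.068341 + 0.47480) = 1.0847 g → mol O = 1.0847 ÷ 15.999 = 0.067796 mol
mass % O = 1.0847 g ÷ 4.071 g × 100%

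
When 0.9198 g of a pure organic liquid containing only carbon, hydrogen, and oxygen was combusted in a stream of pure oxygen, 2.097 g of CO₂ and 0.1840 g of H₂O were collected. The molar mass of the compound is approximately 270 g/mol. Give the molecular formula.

mol C = 2.097 g CO₂ ÷ 44.009 g/mol = 0.047649 mol
mol H = 2 × 0.1840 g H₂O ÷ 18.015 g/mol = 0.020427 mol
mass O = 0.9198 − (0.57232 + 0.020591) = 0.32689 g → mol O = 0.32689 ÷ 15.999 = 0.020432 mol
Divide by the smallest (0.020427 mol): C 2.333, H 1.000, O 1.000
Multiplying each by 3 gives whole numbers: C 7.00, H 3.00, O 3.00
Empirical formula: C7H3O3
Empirical-formula mass = 135.10 g/mol; 270 ÷ 135.10 ≈ 2, so the molecular formula is C14H6O6.

C14H6O6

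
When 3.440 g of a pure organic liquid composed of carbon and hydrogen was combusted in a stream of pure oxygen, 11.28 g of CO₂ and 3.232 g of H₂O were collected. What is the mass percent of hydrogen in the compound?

10.51%

mol C = 11.28 g CO₂ ÷ 44.009 g/mol = 0.25631 mol
mol H = 2 × 3.232 g H₂O ÷ 18.015 g/mol = 0.35881 mol
mass % H = 0.36168 g ÷ 3.440 g × 100%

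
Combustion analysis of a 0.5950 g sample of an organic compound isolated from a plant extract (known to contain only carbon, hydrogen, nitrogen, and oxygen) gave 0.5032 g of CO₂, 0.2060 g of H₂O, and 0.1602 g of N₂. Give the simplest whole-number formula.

C2H4N2O3

mol C = 0.5032 g CO₂ ÷ 44.009 g/mol = 0.011434 mol
mol H = 2 × 0.2060 g H₂O ÷ 18.015 g/mol = 0.022870 mol
mol N = 2 × 0.1602 g N₂ ÷ 28.014 g/mol = 0.011437 mol
mass O = 0.5950 − (0.13733 + 0.023053 + 0.16020) = 0.27441 g → mol O = 0.27441 ÷ 15.999 = 0.017152 mol
Divide by the smallest (0.011434 mol): C 1.000, H 2.000, N 1.000, O 1.500
Multiplying each by 2 gives whole numbers: C 2.00, H 4.00, N 2.00, O 3.00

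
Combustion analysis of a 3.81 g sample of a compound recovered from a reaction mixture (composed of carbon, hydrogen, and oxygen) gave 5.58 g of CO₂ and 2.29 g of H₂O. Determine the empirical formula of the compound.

CH2O

mol C = 5.58 g CO₂ ÷ 44.009 g/mol = 0.1268 mol
mol H = 2 × 2.29 g H₂O ÷ 18.015 g/mol = 0.2542 mol
mass O = 3.81 − (1.523 + 0.2563) = 2.031 g → mol O = 2.031 ÷ 15.999 = 0.1269 mol
Divide by the smallest (0.1268 mol): C 1.000, H 2.005, O 1.001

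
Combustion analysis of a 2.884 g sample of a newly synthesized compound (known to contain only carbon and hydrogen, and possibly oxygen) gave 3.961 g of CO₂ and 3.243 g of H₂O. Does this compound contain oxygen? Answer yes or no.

yes

mol C = 3.961 g CO₂ ÷ 44.009 g/mol = 0.090004 mol
mol H = 2 × 3.243 g H₂O ÷ 18.015 g/mol = 0.36003 mol
C and H account for only 1.4440 g of the 2.884 g sample; the remaining 1.4400 g must be oxygen.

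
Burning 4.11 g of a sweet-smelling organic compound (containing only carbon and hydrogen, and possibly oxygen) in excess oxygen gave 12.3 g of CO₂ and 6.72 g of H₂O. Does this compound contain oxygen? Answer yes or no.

mol C = 12.3 g CO₂ ÷ 44.009 g/mol = 0.2795 mol
mol H = 2 × 6.72 g H₂O ÷ 18.015 g/mol = 0.7460 mol
C and H together account for 4.109 g — essentially the entire 4.11 g sample — so the compound contains no oxygen.

no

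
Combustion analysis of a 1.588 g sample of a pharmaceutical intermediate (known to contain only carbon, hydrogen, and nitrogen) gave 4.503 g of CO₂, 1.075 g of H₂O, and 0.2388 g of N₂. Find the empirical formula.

C6H7N

mol C = 4.503 g CO₂ ÷ 44.009 g/mol = 0.10232 mol
mol H = 2 × 1.075 g H₂O ÷ 18.015 g/mol = 0.11934 mol
mol N = 2 × 0.2388 g N₂ ÷ 28.014 g/mol = 0.017049 mol
Divide by the smallest (0.017049 mol): C 6.002, H 7.000, N 1.000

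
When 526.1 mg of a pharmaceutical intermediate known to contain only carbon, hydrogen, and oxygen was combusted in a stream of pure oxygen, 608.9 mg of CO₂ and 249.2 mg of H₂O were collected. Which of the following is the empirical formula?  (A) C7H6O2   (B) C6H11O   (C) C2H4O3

mol C = 0.6089 g CO₂ ÷ 44.009 g/mol = 0.013836 mol
mol H = 2 × 0.2492 g H₂O ÷ 18.015 g/mol = 0.027666 mol
mass O = 0.5261 − (0.16618 + 0.027887) = 0.33203 g → mol O = 0.33203 ÷ 15.999 = 0.020753 mol
Divide by the smallest (0.013836 mol): C 1.000, H 2.000, O 1.500
Multiplying each by 2 gives whole numbers: C 2.00, H 4.00, O 3.00

(C) C2H4O3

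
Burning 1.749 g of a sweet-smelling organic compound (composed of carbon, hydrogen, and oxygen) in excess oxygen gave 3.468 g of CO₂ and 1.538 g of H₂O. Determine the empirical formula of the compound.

mol C = 3.468 g CO₂ ÷ 44.009 g/mol = 0.078802 mol
mol H = 2 × 1.538 g H₂O ÷ 18.015 g/mol = 0.17075 mol
mass O = 1.749 − (0.94649 + 0.17211) = 0.63040 g → mol O = 0.63040 ÷ 15.999 = 0.039402 mol
Divide by the smallest (0.039402 mol): C 2.000, H 4.333, O 1.000
Multiplying each by 3 gives whole numbers: C 6.00, H 13.00, O 3.00

C6H13O3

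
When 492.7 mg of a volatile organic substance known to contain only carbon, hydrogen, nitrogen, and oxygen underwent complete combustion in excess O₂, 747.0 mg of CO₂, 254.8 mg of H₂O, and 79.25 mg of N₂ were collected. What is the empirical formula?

mol C = 0.7470 g CO₂ ÷ 44.009 g/mol = 0.016974 mol
mol H = 2 × 0.2548 g H₂O ÷ 18.015 g/mol = 0.028288 mol
mol N = 2 × 0.07925 g N₂ ÷ 28.014 g/mol = 0.0056579 mol
mass O = 0.4927 − (0.20387 + 0.028514 + 0.079250) = 0.18106 g → mol O = 0.18106 ÷ 15.999 = 0.011317 mol
Divide by the smallest (0.0056579 mol): C 3.000, H 5.000, N 1.000, O 2.000

C3H5NO2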